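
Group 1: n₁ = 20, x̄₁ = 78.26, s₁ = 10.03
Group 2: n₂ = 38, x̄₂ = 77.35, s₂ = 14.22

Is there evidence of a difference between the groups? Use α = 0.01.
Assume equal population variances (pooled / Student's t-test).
Student's two-sample t-test (equal variances):
H₀: μ₁ = μ₂
H₁: μ₁ ≠ μ₂
df = n₁ + n₂ - 2 = 56
Pooled variance s_p² = [(n₁-1)s₁² + (n₂-1)s₂²] / (n₁ + n₂ - 2) = [(19)(10.03²) + (37)(14.22²)] / 56 = 167.7344
SE = √(s_p²(1/n₁ + 1/n₂)) = √(167.7344 × (1/20 + 1/38)) = 3.5778
t = (x̄₁ - x̄₂) / SE = (78.26 - 77.35) / 3.5778 = 0.91 / 3.5778 = 0.254
p-value = 0.8002

Since p-value > α = 0.01, we fail to reject H₀.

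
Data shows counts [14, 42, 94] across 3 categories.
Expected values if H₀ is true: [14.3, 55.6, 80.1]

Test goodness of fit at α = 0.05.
Chi-square goodness of fit test:
H₀: observed counts match expected distribution
H₁: observed counts differ from expected distribution
df = k - 1 = 2
χ² = Σ(O - E)²/E
   = (14 - 14.3)²/14.3 + (42 - 55.6)²/55.6 + (94 - 80.1)²/80.1
   = 0.006 + 3.327 + 2.412
   = 5.75
p-value = 0.0566

Since p-value > α = 0.05, we fail to reject H₀.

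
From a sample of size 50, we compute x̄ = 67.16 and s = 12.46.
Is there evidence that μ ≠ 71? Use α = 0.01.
One-sample t-test:
H₀: μ = 71
H₁: μ ≠ 71
df = n - 1 = 49
t = (x̄ - μ₀) / (s/√n) = (67.16 - 71) / (12.46/√50) = -2.179
p-value = 0.0342

Since p-value > α = 0.01, we fail to reject H₀.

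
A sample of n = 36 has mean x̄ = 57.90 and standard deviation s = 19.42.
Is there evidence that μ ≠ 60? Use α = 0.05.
One-sample t-test:
H₀: μ = 60
H₁: μ ≠ 60
df = n - 1 = 35
t = (x̄ - μ₀) / (s/√n) = (57.90 - 60) / (19.42/√36) = -0.649
p-value = 0.5207

Since p-value > α = 0.05, we fail to reject H₀.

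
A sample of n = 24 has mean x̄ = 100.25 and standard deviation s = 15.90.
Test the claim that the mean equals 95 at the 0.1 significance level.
One-sample t-test:
H₀: μ = 95
H₁: μ ≠ 95
df = n - 1 = 23
t = (x̄ - μ₀) / (s/√n) = (100.25 - 95) / (15.90/√24) = 1.618
p-value = 0.1194

Since p-value > α = 0.1, we fail to reject H₀.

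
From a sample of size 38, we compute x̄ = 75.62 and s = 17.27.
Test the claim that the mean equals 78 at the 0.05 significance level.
One-sample t-test:
H₀: μ = 78
H₁: μ ≠ 78
df = n - 1 = 37
t = (x̄ - μ₀) / (s/√n) = (75.62 - 78) / (17.27/√38) = -0.850
p-value = 0.4011

Since p-value > α = 0.05, we fail to reject H₀.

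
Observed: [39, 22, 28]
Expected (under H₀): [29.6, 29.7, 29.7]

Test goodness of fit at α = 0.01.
Chi-square goodness of fit test:
H₀: observed counts match expected distribution
H₁: observed counts differ from expected distribution
df = k - 1 = 2
χ² = Σ(O - E)²/E
   = (39 - 29.6)²/29.6 + (22 - 29.7)²/29.7 + (28 - 29.7)²/29.7
   = 2.985 + 1.996 + 0.097
   = 5.08
p-value = 0.0789

Since p-value > α = 0.01, we fail to reject H₀.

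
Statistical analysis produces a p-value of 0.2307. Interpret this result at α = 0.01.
Since p = 0.2307 > α = 0.01, fail to reject H₀.
There is insufficient evidence to reject the null hypothesis; the result is not statistically significant at the 0.01 level.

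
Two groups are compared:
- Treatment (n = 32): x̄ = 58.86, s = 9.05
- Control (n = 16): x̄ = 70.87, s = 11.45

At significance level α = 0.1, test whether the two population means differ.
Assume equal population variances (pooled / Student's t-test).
Student's two-sample t-test (equal variances):
H₀: μ₁ = μ₂
H₁: μ₁ ≠ μ₂
df = n₁ + n₂ - 2 = 46
Pooled variance s_p² = [(n₁-1)s₁² + (n₂-1)s₂²] / (n₁ + n₂ - 2) = [(31)(9.05²) + (15)(11.45²)] / 46 = 97.9460
SE = √(s_p²(1/n₁ + 1/n₂)) = √(97.9460 × (1/32 + 1/16)) = 3.0303
t = (x̄₁ - x̄₂) / SE = (58.86 - 70.87) / 3.0303 = -12.01 / 3.0303 = -3.963
p-value = 0.0003

Since p-value < α = 0.1, we reject H₀.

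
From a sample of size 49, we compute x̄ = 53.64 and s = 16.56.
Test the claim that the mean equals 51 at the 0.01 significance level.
One-sample t-test:
H₀: μ = 51
H₁: μ ≠ 51
df = n - 1 = 48
t = (x̄ - μ₀) / (s/√n) = (53.64 - 51) / (16.56/√49) = 1.116
p-value = 0.2700

Since p-value > α = 0.01, we fail to reject H₀.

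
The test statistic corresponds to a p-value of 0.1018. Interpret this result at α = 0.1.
Since p = 0.1018 > α = 0.1, fail to reject H₀.
There is insufficient evidence to reject the null hypothesis; the result is not statistically significant at the 0.1 level.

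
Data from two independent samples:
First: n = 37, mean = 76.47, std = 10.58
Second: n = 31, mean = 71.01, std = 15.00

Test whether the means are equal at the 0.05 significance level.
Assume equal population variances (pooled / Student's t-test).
Student's two-sample t-test (equal variances):
H₀: μ₁ = μ₂
H₁: μ₁ ≠ μ₂
df = n₁ + n₂ - 2 = 66
Pooled variance s_p² = [(n₁-1)s₁² + (n₂-1)s₂²] / (n₁ + n₂ - 2) = [(36)(10.58²) + (30)(15.00²)] / 66 = 163.3289
SE = √(s_p²(1/n₁ + 1/n₂)) = √(163.3289 × (1/37 + 1/31)) = 3.1117
t = (x̄₁ - x̄₂) / SE = (76.47 - 71.01) / 3.1117 = 5.46 / 3.1117 = 1.755
p-value = 0.0840

Since p-value > α = 0.05, we fail to reject H₀.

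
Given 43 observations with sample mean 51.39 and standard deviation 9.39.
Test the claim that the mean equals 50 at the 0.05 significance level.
One-sample t-test:
H₀: μ = 50
H₁: μ ≠ 50
df = n - 1 = 42
t = (x̄ - μ₀) / (s/√n) = (51.39 - 50) / (9.39/√43) = 0.971
p-value = 0.3373

Since p-value > α = 0.05, we fail to reject H₀.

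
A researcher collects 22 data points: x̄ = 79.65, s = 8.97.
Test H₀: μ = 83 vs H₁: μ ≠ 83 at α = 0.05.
One-sample t-test:
H₀: μ = 83
H₁: μ ≠ 83
df = n - 1 = 21
t = (x̄ - μ₀) / (s/√n) = (79.65 - 83) / (8.97/√22) = -1.752
p-value = 0.0944

Since p-value > α = 0.05, we fail to reject H₀.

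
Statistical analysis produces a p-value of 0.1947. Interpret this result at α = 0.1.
Since p = 0.1947 > α = 0.1, fail to reject H₀.
There is insufficient evidence to reject the null hypothesis; the result is not statistically significant at the 0.1 level.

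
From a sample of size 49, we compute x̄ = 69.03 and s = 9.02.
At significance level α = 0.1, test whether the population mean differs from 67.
One-sample t-test:
H₀: μ = 67
H₁: μ ≠ 67
df = n - 1 = 48
t = (x̄ - μ₀) / (s/√n) = (69.03 - 67) / (9.02/√49) = 1.575
p-value = 0.1217

Since p-value > α = 0.1, we fail to reject H₀.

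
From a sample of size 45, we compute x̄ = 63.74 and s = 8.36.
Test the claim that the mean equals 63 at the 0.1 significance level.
One-sample t-test:
H₀: μ = 63
H₁: μ ≠ 63
df = n - 1 = 44
t = (x̄ - μ₀) / (s/√n) = (63.74 - 63) / (8.36/√45) = 0.594
p-value = 0.5557

Since p-value > α = 0.1, we fail to reject H₀.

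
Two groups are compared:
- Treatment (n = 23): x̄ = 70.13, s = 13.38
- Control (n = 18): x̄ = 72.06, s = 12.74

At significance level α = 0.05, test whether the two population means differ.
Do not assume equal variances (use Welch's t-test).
Welch's two-sample t-test:
H₀: μ₁ = μ₂
H₁: μ₁ ≠ μ₂
s₁²/n₁ = 13.38²/23 = 7.7837,  s₂²/n₂ = 12.74²/18 = 9.0171
SE = √(s₁²/n₁ + s₂²/n₂) = √(7.7837 + 9.0171) = 4.0989
df (Welch-Satterthwaite) = (s₁²/n₁ + s₂²/n₂)² / [(s₁²/n₁)²/(n₁-1) + (s₂²/n₂)²/(n₂-1)] ≈ 37.45
t = (x̄₁ - x̄₂) / SE = (70.13 - 72.06) / 4.0989 = -1.93 / 4.0989 = -0.471
p-value = 0.6405

Since p-value > α = 0.05, we fail to reject H₀.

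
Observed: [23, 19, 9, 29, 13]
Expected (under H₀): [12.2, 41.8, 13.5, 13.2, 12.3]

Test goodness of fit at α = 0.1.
Chi-square goodness of fit test:
H₀: observed counts match expected distribution
H₁: observed counts differ from expected distribution
df = k - 1 = 4
χ² = Σ(O - E)²/E
   = (23 - 12.2)²/12.2 + (19 - 41.8)²/41.8 + (9 - 13.5)²/13.5 + (29 - 13.2)²/13.2 + (13 - 12.3)²/12.3
   = 9.561 + 12.436 + 1.500 + 18.912 + 0.040
   = 42.45
p-value < 0.0001

Since p-value < α = 0.1, we reject H₀.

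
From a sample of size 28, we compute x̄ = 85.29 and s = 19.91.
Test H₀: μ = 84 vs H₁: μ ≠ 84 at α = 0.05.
One-sample t-test:
H₀: μ = 84
H₁: μ ≠ 84
df = n - 1 = 27
t = (x̄ - μ₀) / (s/√n) = (85.29 - 84) / (19.91/√28) = 0.343
p-value = 0.7344

Since p-value > α = 0.05, we fail to reject H₀.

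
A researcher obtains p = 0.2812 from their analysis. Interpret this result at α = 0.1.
Since p = 0.2812 > α = 0.1, fail to reject H₀.
There is insufficient evidence to reject the null hypothesis; the result is not statistically significant at the 0.1 level.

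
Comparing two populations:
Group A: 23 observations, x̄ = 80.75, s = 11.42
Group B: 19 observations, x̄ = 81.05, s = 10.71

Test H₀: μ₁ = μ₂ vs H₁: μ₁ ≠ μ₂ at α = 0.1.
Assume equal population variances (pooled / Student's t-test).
Student's two-sample t-test (equal variances):
H₀: μ₁ = μ₂
H₁: μ₁ ≠ μ₂
df = n₁ + n₂ - 2 = 40
Pooled variance s_p² = [(n₁-1)s₁² + (n₂-1)s₂²] / (n₁ + n₂ - 2) = [(22)(11.42²) + (18)(10.71²)] / 40 = 123.3459
SE = √(s_p²(1/n₁ + 1/n₂)) = √(123.3459 × (1/23 + 1/19)) = 3.4431
t = (x̄₁ - x̄₂) / SE = (80.75 - 81.05) / 3.4431 = -0.30 / 3.4431 = -0.087
p-value = 0.9310

Since p-value > α = 0.1, we fail to reject H₀.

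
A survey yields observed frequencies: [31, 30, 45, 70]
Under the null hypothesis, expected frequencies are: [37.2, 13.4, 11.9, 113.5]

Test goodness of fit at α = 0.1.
Chi-square goodness of fit test:
H₀: observed counts match expected distribution
H₁: observed counts differ from expected distribution
df = k - 1 = 3
χ² = Σ(O - E)²/E
   = (31 - 37.2)²/37.2 + (30 - 13.4)²/13.4 + (45 - 11.9)²/11.9 + (70 - 113.5)²/113.5
   = 1.033 + 20.564 + 92.068 + 16.672
   = 130.34
p-value < 0.0001

Since p-value < α = 0.1, we reject H₀.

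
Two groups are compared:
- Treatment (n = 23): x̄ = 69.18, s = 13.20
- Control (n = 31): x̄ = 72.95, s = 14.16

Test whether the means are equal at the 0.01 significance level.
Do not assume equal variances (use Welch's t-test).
Welch's two-sample t-test:
H₀: μ₁ = μ₂
H₁: μ₁ ≠ μ₂
s₁²/n₁ = 13.20²/23 = 7.5757,  s₂²/n₂ = 14.16²/31 = 6.4679
SE = √(s₁²/n₁ + s₂²/n₂) = √(7.5757 + 6.4679) = 3.7475
df (Welch-Satterthwaite) = (s₁²/n₁ + s₂²/n₂)² / [(s₁²/n₁)²/(n₁-1) + (s₂²/n₂)²/(n₂-1)] ≈ 49.27
t = (x̄₁ - x̄₂) / SE = (69.18 - 72.95) / 3.7475 = -3.77 / 3.7475 = -1.006
p-value = 0.3193

Since p-value > α = 0.01, we fail to reject H₀.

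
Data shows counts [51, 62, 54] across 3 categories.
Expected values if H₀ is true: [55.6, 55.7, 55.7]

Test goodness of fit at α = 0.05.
Chi-square goodness of fit test:
H₀: observed counts match expected distribution
H₁: observed counts differ from expected distribution
df = k - 1 = 2
χ² = Σ(O - E)²/E
   = (51 - 55.6)²/55.6 + (62 - 55.7)²/55.7 + (54 - 55.7)²/55.7
   = 0.381 + 0.713 + 0.052
   = 1.15
p-value = 0.5641

Since p-value > α = 0.05, we fail to reject H₀.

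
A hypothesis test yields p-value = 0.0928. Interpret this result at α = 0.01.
Since p = 0.0928 > α = 0.01, fail to reject H₀.
There is insufficient evidence to reject the null hypothesis; the result is not statistically significant at the 0.01 level.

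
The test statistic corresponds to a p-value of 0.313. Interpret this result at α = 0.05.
Since p = 0.313 > α = 0.05, fail to reject H₀.
There is insufficient evidence to reject the null hypothesis; the result is not statistically significant at the 0.05 level.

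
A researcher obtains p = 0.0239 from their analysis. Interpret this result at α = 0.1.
Since p = 0.0239 < α = 0.1, reject H₀.
There is sufficient evidence to reject the null hypothesis; the result is statistically significant at the 0.1 level.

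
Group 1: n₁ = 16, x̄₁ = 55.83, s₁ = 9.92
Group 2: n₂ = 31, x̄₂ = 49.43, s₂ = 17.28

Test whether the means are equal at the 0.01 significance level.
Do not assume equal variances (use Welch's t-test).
Welch's two-sample t-test:
H₀: μ₁ = μ₂
H₁: μ₁ ≠ μ₂
s₁²/n₁ = 9.92²/16 = 6.1504,  s₂²/n₂ = 17.28²/31 = 9.6322
SE = √(s₁²/n₁ + s₂²/n₂) = √(6.1504 + 9.6322) = 3.9727
df (Welch-Satterthwaite) = (s₁²/n₁ + s₂²/n₂)² / [(s₁²/n₁)²/(n₁-1) + (s₂²/n₂)²/(n₂-1)] ≈ 44.37
t = (x̄₁ - x̄₂) / SE = (55.83 - 49.43) / 3.9727 = 6.40 / 3.9727 = 1.611
p-value = 0.1143

Since p-value > α = 0.01, we fail to reject H₀.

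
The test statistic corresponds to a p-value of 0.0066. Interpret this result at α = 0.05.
Since p = 0.0066 < α = 0.05, reject H₀.
There is sufficient evidence to reject the null hypothesis; the result is statistically significant at the 0.05 level.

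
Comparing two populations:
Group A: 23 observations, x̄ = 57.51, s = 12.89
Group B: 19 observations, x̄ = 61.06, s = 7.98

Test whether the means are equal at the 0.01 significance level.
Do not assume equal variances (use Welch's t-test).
Welch's two-sample t-test:
H₀: μ₁ = μ₂
H₁: μ₁ ≠ μ₂
s₁²/n₁ = 12.89²/23 = 7.2240,  s₂²/n₂ = 7.98²/19 = 3.3516
SE = √(s₁²/n₁ + s₂²/n₂) = √(7.2240 + 3.3516) = 3.2520
df (Welch-Satterthwaite) = (s₁²/n₁ + s₂²/n₂)² / [(s₁²/n₁)²/(n₁-1) + (s₂²/n₂)²/(n₂-1)] ≈ 37.33
t = (x̄₁ - x̄₂) / SE = (57.51 - 61.06) / 3.2520 = -3.55 / 3.2520 = -1.092
p-value = 0.2820

Since p-value > α = 0.01, we fail to reject H₀.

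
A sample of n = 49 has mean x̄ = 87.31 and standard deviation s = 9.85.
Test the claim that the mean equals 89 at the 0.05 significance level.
One-sample t-test:
H₀: μ = 89
H₁: μ ≠ 89
df = n - 1 = 48
t = (x̄ - μ₀) / (s/√n) = (87.31 - 89) / (9.85/√49) = -1.201
p-value = 0.2356

Since p-value > α = 0.05, we fail to reject H₀.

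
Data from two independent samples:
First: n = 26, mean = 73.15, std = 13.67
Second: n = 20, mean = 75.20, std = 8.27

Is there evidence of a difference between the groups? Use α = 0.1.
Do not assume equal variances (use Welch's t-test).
Welch's two-sample t-test:
H₀: μ₁ = μ₂
H₁: μ₁ ≠ μ₂
s₁²/n₁ = 13.67²/26 = 7.1873,  s₂²/n₂ = 8.27²/20 = 3.4196
SE = √(s₁²/n₁ + s₂²/n₂) = √(7.1873 + 3.4196) = 3.2568
df (Welch-Satterthwaite) = (s₁²/n₁ + s₂²/n₂)² / [(s₁²/n₁)²/(n₁-1) + (s₂²/n₂)²/(n₂-1)] ≈ 41.95
t = (x̄₁ - x̄₂) / SE = (73.15 - 75.20) / 3.2568 = -2.05 / 3.2568 = -0.629
p-value = 0.5325

Since p-value > α = 0.1, we fail to reject H₀.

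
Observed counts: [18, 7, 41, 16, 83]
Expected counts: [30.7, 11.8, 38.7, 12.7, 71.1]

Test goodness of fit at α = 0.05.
Chi-square goodness of fit test:
H₀: observed counts match expected distribution
H₁: observed counts differ from expected distribution
df = k - 1 = 4
χ² = Σ(O - E)²/E
   = (18 - 30.7)²/30.7 + (7 - 11.8)²/11.8 + (41 - 38.7)²/38.7 + (16 - 12.7)²/12.7 + (83 - 71.1)²/71.1
   = 5.254 + 1.953 + 0.137 + 0.857 + 1.992
   = 10.19
p-value = 0.0373

Since p-value < α = 0.05, we reject H₀.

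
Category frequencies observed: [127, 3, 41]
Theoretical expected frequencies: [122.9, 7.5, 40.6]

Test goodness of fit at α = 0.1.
Chi-square goodness of fit test:
H₀: observed counts match expected distribution
H₁: observed counts differ from expected distribution
df = k - 1 = 2
χ² = Σ(O - E)²/E
   = (127 - 122.9)²/122.9 + (3 - 7.5)²/7.5 + (41 - 40.6)²/40.6
   = 0.137 + 2.700 + 0.004
   = 2.84
p-value = 0.2416

Since p-value > α = 0.1, we fail to reject H₀.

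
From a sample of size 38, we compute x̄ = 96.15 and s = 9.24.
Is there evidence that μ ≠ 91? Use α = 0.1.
One-sample t-test:
H₀: μ = 91
H₁: μ ≠ 91
df = n - 1 = 37
t = (x̄ - μ₀) / (s/√n) = (96.15 - 91) / (9.24/√38) = 3.436
p-value = 0.0015

Since p-value < α = 0.1, we reject H₀.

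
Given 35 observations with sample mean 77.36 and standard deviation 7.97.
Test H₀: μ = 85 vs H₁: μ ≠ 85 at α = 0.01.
One-sample t-test:
H₀: μ = 85
H₁: μ ≠ 85
df = n - 1 = 34
t = (x̄ - μ₀) / (s/√n) = (77.36 - 85) / (7.97/√35) = -5.671
p-value < 0.0001

Since p-value < α = 0.01, we reject H₀.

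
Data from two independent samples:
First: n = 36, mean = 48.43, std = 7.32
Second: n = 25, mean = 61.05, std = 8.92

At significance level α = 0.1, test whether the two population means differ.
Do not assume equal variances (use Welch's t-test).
Welch's two-sample t-test:
H₀: μ₁ = μ₂
H₁: μ₁ ≠ μ₂
s₁²/n₁ = 7.32²/36 = 1.4884,  s₂²/n₂ = 8.92²/25 = 3.1827
SE = √(s₁²/n₁ + s₂²/n₂) = √(1.4884 + 3.1827) = 2.1613
df (Welch-Satterthwaite) = (s₁²/n₁ + s₂²/n₂)² / [(s₁²/n₁)²/(n₁-1) + (s₂²/n₂)²/(n₂-1)] ≈ 44.95
t = (x̄₁ - x̄₂) / SE = (48.43 - 61.05) / 2.1613 = -12.62 / 2.1613 = -5.839
p-value < 0.0001

Since p-value < α = 0.1, we reject H₀.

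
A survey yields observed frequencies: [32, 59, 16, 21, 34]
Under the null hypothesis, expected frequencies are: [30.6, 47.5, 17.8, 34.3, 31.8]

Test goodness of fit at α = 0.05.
Chi-square goodness of fit test:
H₀: observed counts match expected distribution
H₁: observed counts differ from expected distribution
df = k - 1 = 4
χ² = Σ(O - E)²/E
   = (32 - 30.6)²/30.6 + (59 - 47.5)²/47.5 + (16 - 17.8)²/17.8 + (21 - 34.3)²/34.3 + (34 - 31.8)²/31.8
   = 0.064 + 2.784 + 0.182 + 5.157 + 0.152
   = 8.34
p-value = 0.0799

Since p-value > α = 0.05, we fail to reject H₀.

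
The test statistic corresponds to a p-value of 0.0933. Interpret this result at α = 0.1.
Since p = 0.0933 < α = 0.1, reject H₀.
There is sufficient evidence to reject the null hypothesis; the result is statistically significant at the 0.1 level.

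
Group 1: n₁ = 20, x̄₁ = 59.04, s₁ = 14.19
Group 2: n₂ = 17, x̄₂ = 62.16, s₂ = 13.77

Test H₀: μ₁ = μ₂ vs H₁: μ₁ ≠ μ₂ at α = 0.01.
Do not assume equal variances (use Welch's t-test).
Welch's two-sample t-test:
H₀: μ₁ = μ₂
H₁: μ₁ ≠ μ₂
s₁²/n₁ = 14.19²/20 = 10.0678,  s₂²/n₂ = 13.77²/17 = 11.1537
SE = √(s₁²/n₁ + s₂²/n₂) = √(10.0678 + 11.1537) = 4.6067
df (Welch-Satterthwaite) = (s₁²/n₁ + s₂²/n₂)² / [(s₁²/n₁)²/(n₁-1) + (s₂²/n₂)²/(n₂-1)] ≈ 34.35
t = (x̄₁ - x̄₂) / SE = (59.04 - 62.16) / 4.6067 = -3.12 / 4.6067 = -0.677
p-value = 0.5028

Since p-value > α = 0.01, we fail to reject H₀.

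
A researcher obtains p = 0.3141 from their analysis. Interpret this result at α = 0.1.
Since p = 0.3141 > α = 0.1, fail to reject H₀.
There is insufficient evidence to reject the null hypothesis; the result is not statistically significant at the 0.1 level.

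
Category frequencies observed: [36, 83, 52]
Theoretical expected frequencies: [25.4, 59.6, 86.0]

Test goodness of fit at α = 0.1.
Chi-square goodness of fit test:
H₀: observed counts match expected distribution
H₁: observed counts differ from expected distribution
df = k - 1 = 2
χ² = Σ(O - E)²/E
   = (36 - 25.4)²/25.4 + (83 - 59.6)²/59.6 + (52 - 86.0)²/86.0
   = 4.424 + 9.187 + 13.442
   = 27.05
p-value < 0.0001

Since p-value < α = 0.1, we reject H₀.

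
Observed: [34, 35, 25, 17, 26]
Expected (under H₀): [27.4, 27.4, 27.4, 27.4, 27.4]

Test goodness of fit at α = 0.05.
Chi-square goodness of fit test:
H₀: observed counts match expected distribution
H₁: observed counts differ from expected distribution
df = k - 1 = 4
χ² = Σ(O - E)²/E
   = (34 - 27.4)²/27.4 + (35 - 27.4)²/27.4 + (25 - 27.4)²/27.4 + (17 - 27.4)²/27.4 + (26 - 27.4)²/27.4
   = 1.590 + 2.108 + 0.210 + 3.947 + 0.072
   = 7.93
p-value = 0.0943

Since p-value > α = 0.05, we fail to reject H₀.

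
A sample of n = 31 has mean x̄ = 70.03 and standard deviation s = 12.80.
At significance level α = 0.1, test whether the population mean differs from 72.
One-sample t-test:
H₀: μ = 72
H₁: μ ≠ 72
df = n - 1 = 30
t = (x̄ - μ₀) / (s/√n) = (70.03 - 72) / (12.80/√31) = -0.857
p-value = 0.3983

Since p-value > α = 0.1, we fail to reject H₀.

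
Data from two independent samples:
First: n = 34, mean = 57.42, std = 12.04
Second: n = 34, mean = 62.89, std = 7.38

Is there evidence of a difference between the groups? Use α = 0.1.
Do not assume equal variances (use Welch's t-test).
Welch's two-sample t-test:
H₀: μ₁ = μ₂
H₁: μ₁ ≠ μ₂
s₁²/n₁ = 12.04²/34 = 4.2636,  s₂²/n₂ = 7.38²/34 = 1.6019
SE = √(s₁²/n₁ + s₂²/n₂) = √(4.2636 + 1.6019) = 2.4219
df (Welch-Satterthwaite) = (s₁²/n₁ + s₂²/n₂)² / [(s₁²/n₁)²/(n₁-1) + (s₂²/n₂)²/(n₂-1)] ≈ 54.73
t = (x̄₁ - x̄₂) / SE = (57.42 - 62.89) / 2.4219 = -5.47 / 2.4219 = -2.259
p-value = 0.0279

Since p-value < α = 0.1, we reject H₀.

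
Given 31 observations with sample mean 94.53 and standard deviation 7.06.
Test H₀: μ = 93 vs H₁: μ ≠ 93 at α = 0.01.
One-sample t-test:
H₀: μ = 93
H₁: μ ≠ 93
df = n - 1 = 30
t = (x̄ - μ₀) / (s/√n) = (94.53 - 93) / (7.06/√31) = 1.207
p-value = 0.2370

Since p-value > α = 0.01, we fail to reject H₀.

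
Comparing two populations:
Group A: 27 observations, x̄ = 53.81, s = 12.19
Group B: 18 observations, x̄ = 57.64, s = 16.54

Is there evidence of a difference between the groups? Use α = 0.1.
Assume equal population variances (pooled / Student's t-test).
Student's two-sample t-test (equal variances):
H₀: μ₁ = μ₂
H₁: μ₁ ≠ μ₂
df = n₁ + n₂ - 2 = 43
Pooled variance s_p² = [(n₁-1)s₁² + (n₂-1)s₂²] / (n₁ + n₂ - 2) = [(26)(12.19²) + (17)(16.54²)] / 43 = 198.0050
SE = √(s_p²(1/n₁ + 1/n₂)) = √(198.0050 × (1/27 + 1/18)) = 4.2818
t = (x̄₁ - x̄₂) / SE = (53.81 - 57.64) / 4.2818 = -3.83 / 4.2818 = -0.894
p-value = 0.3760

Since p-value > α = 0.1, we fail to reject H₀.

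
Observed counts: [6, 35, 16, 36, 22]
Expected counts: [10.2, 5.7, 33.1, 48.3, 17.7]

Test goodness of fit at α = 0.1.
Chi-square goodness of fit test:
H₀: observed counts match expected distribution
H₁: observed counts differ from expected distribution
df = k - 1 = 4
χ² = Σ(O - E)²/E
   = (6 - 10.2)²/10.2 + (35 - 5.7)²/5.7 + (16 - 33.1)²/33.1 + (36 - 48.3)²/48.3 + (22 - 17.7)²/17.7
   = 1.729 + 150.612 + 8.834 + 3.132 + 1.045
   = 165.35
p-value < 0.0001

Since p-value < α = 0.1, we reject H₀.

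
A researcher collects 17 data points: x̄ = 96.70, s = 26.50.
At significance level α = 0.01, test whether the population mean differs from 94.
One-sample t-test:
H₀: μ = 94
H₁: μ ≠ 94
df = n - 1 = 16
t = (x̄ - μ₀) / (s/√n) = (96.70 - 94) / (26.50/√17) = 0.420
p-value = 0.6800

Since p-value > α = 0.01, we fail to reject H₀.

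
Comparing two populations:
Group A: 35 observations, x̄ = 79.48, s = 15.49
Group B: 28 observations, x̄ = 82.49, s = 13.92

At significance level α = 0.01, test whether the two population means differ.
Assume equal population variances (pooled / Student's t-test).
Student's two-sample t-test (equal variances):
H₀: μ₁ = μ₂
H₁: μ₁ ≠ μ₂
df = n₁ + n₂ - 2 = 61
Pooled variance s_p² = [(n₁-1)s₁² + (n₂-1)s₂²] / (n₁ + n₂ - 2) = [(34)(15.49²) + (27)(13.92²)] / 61 = 219.5026
SE = √(s_p²(1/n₁ + 1/n₂)) = √(219.5026 × (1/35 + 1/28)) = 3.7564
t = (x̄₁ - x̄₂) / SE = (79.48 - 82.49) / 3.7564 = -3.01 / 3.7564 = -0.801
p-value = 0.4261

Since p-value > α = 0.01, we fail to reject H₀.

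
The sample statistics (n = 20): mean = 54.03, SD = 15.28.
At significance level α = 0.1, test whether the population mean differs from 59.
One-sample t-test:
H₀: μ = 59
H₁: μ ≠ 59
df = n - 1 = 19
t = (x̄ - μ₀) / (s/√n) = (54.03 - 59) / (15.28/√20) = -1.455
p-value = 0.1621

Since p-value > α = 0.1, we fail to reject H₀.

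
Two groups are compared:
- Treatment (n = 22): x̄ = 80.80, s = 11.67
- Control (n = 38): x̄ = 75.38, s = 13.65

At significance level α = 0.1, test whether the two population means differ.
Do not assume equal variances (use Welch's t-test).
Welch's two-sample t-test:
H₀: μ₁ = μ₂
H₁: μ₁ ≠ μ₂
s₁²/n₁ = 11.67²/22 = 6.1904,  s₂²/n₂ = 13.65²/38 = 4.9032
SE = √(s₁²/n₁ + s₂²/n₂) = √(6.1904 + 4.9032) = 3.3307
df (Welch-Satterthwaite) = (s₁²/n₁ + s₂²/n₂)² / [(s₁²/n₁)²/(n₁-1) + (s₂²/n₂)²/(n₂-1)] ≈ 49.73
t = (x̄₁ - x̄₂) / SE = (80.80 - 75.38) / 3.3307 = 5.42 / 3.3307 = 1.627
p-value = 0.1100

Since p-value > α = 0.1, we fail to reject H₀.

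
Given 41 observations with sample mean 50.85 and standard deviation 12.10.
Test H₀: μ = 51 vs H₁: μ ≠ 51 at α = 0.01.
One-sample t-test:
H₀: μ = 51
H₁: μ ≠ 51
df = n - 1 = 40
t = (x̄ - μ₀) / (s/√n) = (50.85 - 51) / (12.10/√41) = -0.079
p-value = 0.9371

Since p-value > α = 0.01, we fail to reject H₀.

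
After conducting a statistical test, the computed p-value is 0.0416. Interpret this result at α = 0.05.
Since p = 0.0416 < α = 0.05, reject H₀.
There is sufficient evidence to reject the null hypothesis; the result is statistically significant at the 0.05 level.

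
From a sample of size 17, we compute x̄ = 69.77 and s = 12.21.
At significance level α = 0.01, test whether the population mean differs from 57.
One-sample t-test:
H₀: μ = 57
H₁: μ ≠ 57
df = n - 1 = 16
t = (x̄ - μ₀) / (s/√n) = (69.77 - 57) / (12.21/√17) = 4.312
p-value = 0.0005

Since p-value < α = 0.01, we reject H₀.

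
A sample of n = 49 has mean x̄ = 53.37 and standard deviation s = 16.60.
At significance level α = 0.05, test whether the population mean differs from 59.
One-sample t-test:
H₀: μ = 59
H₁: μ ≠ 59
df = n - 1 = 48
t = (x̄ - μ₀) / (s/√n) = (53.37 - 59) / (16.60/√49) = -2.374
p-value = 0.0216

Since p-value < α = 0.05, we reject H₀.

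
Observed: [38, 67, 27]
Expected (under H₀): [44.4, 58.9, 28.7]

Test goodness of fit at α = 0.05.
Chi-square goodness of fit test:
H₀: observed counts match expected distribution
H₁: observed counts differ from expected distribution
df = k - 1 = 2
χ² = Σ(O - E)²/E
   = (38 - 44.4)²/44.4 + (67 - 58.9)²/58.9 + (27 - 28.7)²/28.7
   = 0.923 + 1.114 + 0.101
   = 2.14
p-value = 0.3435

Since p-value > α = 0.05, we fail to reject H₀.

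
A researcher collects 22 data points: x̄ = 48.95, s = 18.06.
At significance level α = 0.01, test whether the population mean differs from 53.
One-sample t-test:
H₀: μ = 53
H₁: μ ≠ 53
df = n - 1 = 21
t = (x̄ - μ₀) / (s/√n) = (48.95 - 53) / (18.06/√22) = -1.052
p-value = 0.3048

Since p-value > α = 0.01, we fail to reject H₀.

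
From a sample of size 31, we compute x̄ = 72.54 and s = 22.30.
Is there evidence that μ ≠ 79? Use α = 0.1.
One-sample t-test:
H₀: μ = 79
H₁: μ ≠ 79
df = n - 1 = 30
t = (x̄ - μ₀) / (s/√n) = (72.54 - 79) / (22.30/√31) = -1.613
p-value = 0.1172

Since p-value > α = 0.1, we fail to reject H₀.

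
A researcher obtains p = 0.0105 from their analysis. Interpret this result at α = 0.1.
Since p = 0.0105 < α = 0.1, reject H₀.
There is sufficient evidence to reject the null hypothesis; the result is statistically significant at the 0.1 level.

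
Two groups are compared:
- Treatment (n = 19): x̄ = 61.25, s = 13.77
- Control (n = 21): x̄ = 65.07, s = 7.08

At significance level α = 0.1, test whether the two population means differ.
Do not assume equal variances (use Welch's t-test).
Welch's two-sample t-test:
H₀: μ₁ = μ₂
H₁: μ₁ ≠ μ₂
s₁²/n₁ = 13.77²/19 = 9.9796,  s₂²/n₂ = 7.08²/21 = 2.3870
SE = √(s₁²/n₁ + s₂²/n₂) = √(9.9796 + 2.3870) = 3.5166
df (Welch-Satterthwaite) = (s₁²/n₁ + s₂²/n₂)² / [(s₁²/n₁)²/(n₁-1) + (s₂²/n₂)²/(n₂-1)] ≈ 26.29
t = (x̄₁ - x̄₂) / SE = (61.25 - 65.07) / 3.5166 = -3.82 / 3.5166 = -1.086
p-value = 0.2872

Since p-value > α = 0.1, we fail to reject H₀.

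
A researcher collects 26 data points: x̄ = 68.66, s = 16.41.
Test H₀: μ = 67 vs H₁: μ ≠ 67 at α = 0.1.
One-sample t-test:
H₀: μ = 67
H₁: μ ≠ 67
df = n - 1 = 25
t = (x̄ - μ₀) / (s/√n) = (68.66 - 67) / (16.41/√26) = 0.516
p-value = 0.6105

Since p-value > α = 0.1, we fail to reject H₀.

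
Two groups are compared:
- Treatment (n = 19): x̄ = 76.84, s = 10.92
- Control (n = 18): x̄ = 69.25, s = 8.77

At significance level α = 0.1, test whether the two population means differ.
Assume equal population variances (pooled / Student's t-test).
Student's two-sample t-test (equal variances):
H₀: μ₁ = μ₂
H₁: μ₁ ≠ μ₂
df = n₁ + n₂ - 2 = 35
Pooled variance s_p² = [(n₁-1)s₁² + (n₂-1)s₂²] / (n₁ + n₂ - 2) = [(18)(10.92²) + (17)(8.77²)] / 35 = 98.6844
SE = √(s_p²(1/n₁ + 1/n₂)) = √(98.6844 × (1/19 + 1/18)) = 3.2675
t = (x̄₁ - x̄₂) / SE = (76.84 - 69.25) / 3.2675 = 7.59 / 3.2675 = 2.323
p-value = 0.0261

Since p-value < α = 0.1, we reject H₀.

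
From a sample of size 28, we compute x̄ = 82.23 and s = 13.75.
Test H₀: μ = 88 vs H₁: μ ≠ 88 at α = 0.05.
One-sample t-test:
H₀: μ = 88
H₁: μ ≠ 88
df = n - 1 = 27
t = (x̄ - μ₀) / (s/√n) = (82.23 - 88) / (13.75/√28) = -2.221
p-value = 0.0350

Since p-value < α = 0.05, we reject H₀.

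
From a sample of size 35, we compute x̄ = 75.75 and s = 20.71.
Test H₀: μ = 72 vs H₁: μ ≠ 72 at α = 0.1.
One-sample t-test:
H₀: μ = 72
H₁: μ ≠ 72
df = n - 1 = 34
t = (x̄ - μ₀) / (s/√n) = (75.75 - 72) / (20.71/√35) = 1.071
p-value = 0.2916

Since p-value > α = 0.1, we fail to reject H₀.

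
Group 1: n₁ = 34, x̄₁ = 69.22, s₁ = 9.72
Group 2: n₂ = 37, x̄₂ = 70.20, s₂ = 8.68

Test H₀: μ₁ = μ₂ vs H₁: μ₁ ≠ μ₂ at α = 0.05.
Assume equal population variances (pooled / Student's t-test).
Student's two-sample t-test (equal variances):
H₀: μ₁ = μ₂
H₁: μ₁ ≠ μ₂
df = n₁ + n₂ - 2 = 69
Pooled variance s_p² = [(n₁-1)s₁² + (n₂-1)s₂²] / (n₁ + n₂ - 2) = [(33)(9.72²) + (36)(8.68²)] / 69 = 84.4944
SE = √(s_p²(1/n₁ + 1/n₂)) = √(84.4944 × (1/34 + 1/37)) = 2.1837
t = (x̄₁ - x̄₂) / SE = (69.22 - 70.20) / 2.1837 = -0.98 / 2.1837 = -0.449
p-value = 0.6550

Since p-value > α = 0.05, we fail to reject H₀.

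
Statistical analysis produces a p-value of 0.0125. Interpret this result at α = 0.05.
Since p = 0.0125 < α = 0.05, reject H₀.
There is sufficient evidence to reject the null hypothesis; the result is statistically significant at the 0.05 level.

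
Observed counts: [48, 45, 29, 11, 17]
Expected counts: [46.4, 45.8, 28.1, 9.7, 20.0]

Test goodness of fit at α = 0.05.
Chi-square goodness of fit test:
H₀: observed counts match expected distribution
H₁: observed counts differ from expected distribution
df = k - 1 = 4
χ² = Σ(O - E)²/E
   = (48 - 46.4)²/46.4 + (45 - 45.8)²/45.8 + (29 - 28.1)²/28.1 + (11 - 9.7)²/9.7 + (17 - 20.0)²/20.0
   = 0.055 + 0.014 + 0.029 + 0.174 + 0.450
   = 0.72
p-value = 0.9486

Since p-value > α = 0.05, we fail to reject H₀.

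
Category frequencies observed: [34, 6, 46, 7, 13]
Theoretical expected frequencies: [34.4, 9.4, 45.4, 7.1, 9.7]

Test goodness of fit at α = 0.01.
Chi-square goodness of fit test:
H₀: observed counts match expected distribution
H₁: observed counts differ from expected distribution
df = k - 1 = 4
χ² = Σ(O - E)²/E
   = (34 - 34.4)²/34.4 + (6 - 9.4)²/9.4 + (46 - 45.4)²/45.4 + (7 - 7.1)²/7.1 + (13 - 9.7)²/9.7
   = 0.005 + 1.230 + 0.008 + 0.001 + 1.123
   = 2.37
p-value = 0.6687

Since p-value > α = 0.01, we fail to reject H₀.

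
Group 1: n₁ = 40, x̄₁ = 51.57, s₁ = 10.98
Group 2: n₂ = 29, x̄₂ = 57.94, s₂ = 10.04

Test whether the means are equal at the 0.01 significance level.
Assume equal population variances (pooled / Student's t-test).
Student's two-sample t-test (equal variances):
H₀: μ₁ = μ₂
H₁: μ₁ ≠ μ₂
df = n₁ + n₂ - 2 = 67
Pooled variance s_p² = [(n₁-1)s₁² + (n₂-1)s₂²] / (n₁ + n₂ - 2) = [(39)(10.98²) + (28)(10.04²)] / 67 = 112.3030
SE = √(s_p²(1/n₁ + 1/n₂)) = √(112.3030 × (1/40 + 1/29)) = 2.5846
t = (x̄₁ - x̄₂) / SE = (51.57 - 57.94) / 2.5846 = -6.37 / 2.5846 = -2.465
p-value = 0.0163

Since p-value > α = 0.01, we fail to reject H₀.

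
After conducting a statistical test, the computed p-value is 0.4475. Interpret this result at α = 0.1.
Since p = 0.4475 > α = 0.1, fail to reject H₀.
There is insufficient evidence to reject the null hypothesis; the result is not statistically significant at the 0.1 level.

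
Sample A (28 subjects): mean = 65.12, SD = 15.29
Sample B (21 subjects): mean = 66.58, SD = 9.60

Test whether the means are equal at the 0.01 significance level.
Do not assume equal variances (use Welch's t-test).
Welch's two-sample t-test:
H₀: μ₁ = μ₂
H₁: μ₁ ≠ μ₂
s₁²/n₁ = 15.29²/28 = 8.3494,  s₂²/n₂ = 9.60²/21 = 4.3886
SE = √(s₁²/n₁ + s₂²/n₂) = √(8.3494 + 4.3886) = 3.5690
df (Welch-Satterthwaite) = (s₁²/n₁ + s₂²/n₂)² / [(s₁²/n₁)²/(n₁-1) + (s₂²/n₂)²/(n₂-1)] ≈ 45.77
t = (x̄₁ - x̄₂) / SE = (65.12 - 66.58) / 3.5690 = -1.46 / 3.5690 = -0.409
p-value = 0.6844

Since p-value > α = 0.01, we fail to reject H₀.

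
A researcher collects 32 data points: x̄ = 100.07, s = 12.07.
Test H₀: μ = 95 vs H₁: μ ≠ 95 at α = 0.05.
One-sample t-test:
H₀: μ = 95
H₁: μ ≠ 95
df = n - 1 = 31
t = (x̄ - μ₀) / (s/√n) = (100.07 - 95) / (12.07/√32) = 2.376
p-value = 0.0239

Since p-value < α = 0.05, we reject H₀.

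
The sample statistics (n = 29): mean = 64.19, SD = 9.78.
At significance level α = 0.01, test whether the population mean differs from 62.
One-sample t-test:
H₀: μ = 62
H₁: μ ≠ 62
df = n - 1 = 28
t = (x̄ - μ₀) / (s/√n) = (64.19 - 62) / (9.78/√29) = 1.206
p-value = 0.2380

Since p-value > α = 0.01, we fail to reject H₀.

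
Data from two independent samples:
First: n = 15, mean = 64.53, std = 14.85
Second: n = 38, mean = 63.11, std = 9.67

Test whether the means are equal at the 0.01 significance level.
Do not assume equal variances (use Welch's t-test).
Welch's two-sample t-test:
H₀: μ₁ = μ₂
H₁: μ₁ ≠ μ₂
s₁²/n₁ = 14.85²/15 = 14.7015,  s₂²/n₂ = 9.67²/38 = 2.4608
SE = √(s₁²/n₁ + s₂²/n₂) = √(14.7015 + 2.4608) = 4.1427
df (Welch-Satterthwaite) = (s₁²/n₁ + s₂²/n₂)² / [(s₁²/n₁)²/(n₁-1) + (s₂²/n₂)²/(n₂-1)] ≈ 18.88
t = (x̄₁ - x̄₂) / SE = (64.53 - 63.11) / 4.1427 = 1.42 / 4.1427 = 0.343
p-value = 0.7356

Since p-value > α = 0.01, we fail to reject H₀.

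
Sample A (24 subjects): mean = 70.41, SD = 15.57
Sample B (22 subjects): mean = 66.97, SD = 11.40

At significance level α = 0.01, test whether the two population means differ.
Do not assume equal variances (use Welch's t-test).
Welch's two-sample t-test:
H₀: μ₁ = μ₂
H₁: μ₁ ≠ μ₂
s₁²/n₁ = 15.57²/24 = 10.1010,  s₂²/n₂ = 11.40²/22 = 5.9073
SE = √(s₁²/n₁ + s₂²/n₂) = √(10.1010 + 5.9073) = 4.0010
df (Welch-Satterthwaite) = (s₁²/n₁ + s₂²/n₂)² / [(s₁²/n₁)²/(n₁-1) + (s₂²/n₂)²/(n₂-1)] ≈ 42.03
t = (x̄₁ - x̄₂) / SE = (70.41 - 66.97) / 4.0010 = 3.44 / 4.0010 = 0.860
p-value = 0.3948

Since p-value > α = 0.01, we fail to reject H₀.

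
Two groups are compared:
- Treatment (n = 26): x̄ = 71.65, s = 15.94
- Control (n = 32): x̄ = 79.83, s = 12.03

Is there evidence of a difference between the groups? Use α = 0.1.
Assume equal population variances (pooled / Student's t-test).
Student's two-sample t-test (equal variances):
H₀: μ₁ = μ₂
H₁: μ₁ ≠ μ₂
df = n₁ + n₂ - 2 = 56
Pooled variance s_p² = [(n₁-1)s₁² + (n₂-1)s₂²] / (n₁ + n₂ - 2) = [(25)(15.94²) + (31)(12.03²)] / 56 = 193.5435
SE = √(s_p²(1/n₁ + 1/n₂)) = √(193.5435 × (1/26 + 1/32)) = 3.6732
t = (x̄₁ - x̄₂) / SE = (71.65 - 79.83) / 3.6732 = -8.18 / 3.6732 = -2.227
p-value = 0.0300

Since p-value < α = 0.1, we reject H₀.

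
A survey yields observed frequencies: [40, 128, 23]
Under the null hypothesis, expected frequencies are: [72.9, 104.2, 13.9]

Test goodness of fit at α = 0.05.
Chi-square goodness of fit test:
H₀: observed counts match expected distribution
H₁: observed counts differ from expected distribution
df = k - 1 = 2
χ² = Σ(O - E)²/E
   = (40 - 72.9)²/72.9 + (128 - 104.2)²/104.2 + (23 - 13.9)²/13.9
   = 14.848 + 5.436 + 5.958
   = 26.24
p-value < 0.0001

Since p-value < α = 0.05, we reject H₀.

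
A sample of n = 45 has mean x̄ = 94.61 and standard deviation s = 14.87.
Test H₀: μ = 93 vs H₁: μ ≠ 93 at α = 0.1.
One-sample t-test:
H₀: μ = 93
H₁: μ ≠ 93
df = n - 1 = 44
t = (x̄ - μ₀) / (s/√n) = (94.61 - 93) / (14.87/√45) = 0.726
p-value = 0.4715

Since p-value > α = 0.1, we fail to reject H₀.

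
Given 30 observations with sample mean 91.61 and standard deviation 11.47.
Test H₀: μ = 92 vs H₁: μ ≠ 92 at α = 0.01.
One-sample t-test:
H₀: μ = 92
H₁: μ ≠ 92
df = n - 1 = 29
t = (x̄ - μ₀) / (s/√n) = (91.61 - 92) / (11.47/√30) = -0.186
p-value = 0.8536

Since p-value > α = 0.01, we fail to reject H₀.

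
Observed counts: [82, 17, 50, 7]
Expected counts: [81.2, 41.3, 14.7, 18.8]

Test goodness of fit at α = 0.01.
Chi-square goodness of fit test:
H₀: observed counts match expected distribution
H₁: observed counts differ from expected distribution
df = k - 1 = 3
χ² = Σ(O - E)²/E
   = (82 - 81.2)²/81.2 + (17 - 41.3)²/41.3 + (50 - 14.7)²/14.7 + (7 - 18.8)²/18.8
   = 0.008 + 14.298 + 84.768 + 7.406
   = 106.48
p-value < 0.0001

Since p-value < α = 0.01, we reject H₀.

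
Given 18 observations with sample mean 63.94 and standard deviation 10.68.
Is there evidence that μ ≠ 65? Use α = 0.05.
One-sample t-test:
H₀: μ = 65
H₁: μ ≠ 65
df = n - 1 = 17
t = (x̄ - μ₀) / (s/√n) = (63.94 - 65) / (10.68/√18) = -0.421
p-value = 0.6790

Since p-value > α = 0.05, we fail to reject H₀.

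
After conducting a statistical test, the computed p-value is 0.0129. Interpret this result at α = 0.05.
Since p = 0.0129 < α = 0.05, reject H₀.
There is sufficient evidence to reject the null hypothesis; the result is statistically significant at the 0.05 level.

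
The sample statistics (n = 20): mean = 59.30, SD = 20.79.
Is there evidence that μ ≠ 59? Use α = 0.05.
One-sample t-test:
H₀: μ = 59
H₁: μ ≠ 59
df = n - 1 = 19
t = (x̄ - μ₀) / (s/√n) = (59.30 - 59) / (20.79/√20) = 0.065
p-value = 0.9492

Since p-value > α = 0.05, we fail to reject H₀.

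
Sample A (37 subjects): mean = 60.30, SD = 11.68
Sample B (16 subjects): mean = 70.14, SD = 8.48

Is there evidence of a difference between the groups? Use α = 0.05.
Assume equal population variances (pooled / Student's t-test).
Student's two-sample t-test (equal variances):
H₀: μ₁ = μ₂
H₁: μ₁ ≠ μ₂
df = n₁ + n₂ - 2 = 51
Pooled variance s_p² = [(n₁-1)s₁² + (n₂-1)s₂²] / (n₁ + n₂ - 2) = [(36)(11.68²) + (15)(8.48²)] / 51 = 117.4483
SE = √(s_p²(1/n₁ + 1/n₂)) = √(117.4483 × (1/37 + 1/16)) = 3.2427
t = (x̄₁ - x̄₂) / SE = (60.30 - 70.14) / 3.2427 = -9.84 / 3.2427 = -3.035
p-value = 0.0038

Since p-value < α = 0.05, we reject H₀.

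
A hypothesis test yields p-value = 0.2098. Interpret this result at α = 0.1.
Since p = 0.2098 > α = 0.1, fail to reject H₀.
There is insufficient evidence to reject the null hypothesis; the result is not statistically significant at the 0.1 level.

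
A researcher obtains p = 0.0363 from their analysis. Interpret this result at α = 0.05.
Since p = 0.0363 < α = 0.05, reject H₀.
There is sufficient evidence to reject the null hypothesis; the result is statistically significant at the 0.05 level.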